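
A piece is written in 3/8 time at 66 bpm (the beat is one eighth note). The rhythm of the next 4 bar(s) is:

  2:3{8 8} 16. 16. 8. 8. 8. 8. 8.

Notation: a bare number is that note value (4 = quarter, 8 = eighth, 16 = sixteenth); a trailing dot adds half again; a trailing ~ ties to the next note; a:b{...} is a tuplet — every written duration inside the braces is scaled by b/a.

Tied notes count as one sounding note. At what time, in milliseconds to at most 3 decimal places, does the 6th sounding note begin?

note 6 onset = 6b = 5454.545ms

1. 0.0ms @ 0 + 1363.636ms (3/2)
2. 1363.636ms @ 3/2 + 1363.636ms (3/2)
3. 2727.273ms @ 3 + 681.818ms (3/4)
4. 3409.091ms @ 15/4 + 681.818ms (3/4)
5. 4090.909ms @ 9/2 + 1363.636ms (3/2)
6. 5454.545ms @ 6 + 1363.636ms (3/2)
7. 6818.182ms @ 15/2 + 1363.636ms (3/2)
8. 8181.818ms @ 9 + 1363.636ms (3/2)
9. 9545.455ms @ 21/2 + 1363.636ms (3/2)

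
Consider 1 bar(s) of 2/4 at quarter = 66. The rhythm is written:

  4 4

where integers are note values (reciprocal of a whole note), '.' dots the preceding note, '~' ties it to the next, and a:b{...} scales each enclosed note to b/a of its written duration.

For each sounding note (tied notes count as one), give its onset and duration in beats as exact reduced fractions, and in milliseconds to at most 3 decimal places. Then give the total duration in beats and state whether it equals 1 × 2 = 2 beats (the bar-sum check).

1) 0.0ms=0b +909.091ms=1b
2) 909.091ms=1b +909.091ms=1b
Σ=2b of 2 (66bpm 2/4) — PASS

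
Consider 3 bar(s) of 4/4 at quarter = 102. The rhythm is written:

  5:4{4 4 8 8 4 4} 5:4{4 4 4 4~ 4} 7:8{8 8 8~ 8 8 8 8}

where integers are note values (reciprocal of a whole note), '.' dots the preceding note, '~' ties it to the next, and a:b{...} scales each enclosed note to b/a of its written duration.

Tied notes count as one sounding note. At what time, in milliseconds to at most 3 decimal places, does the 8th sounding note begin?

1. 0.0ms @ 0 + 470.588ms (4/5)
2. 470.588ms @ 4/5 + 470.588ms (4/5)
3. 941.176ms @ 8/5 + 235.294ms (2/5)
4. 1176.471ms @ 2 + 235.294ms (2/5)
5. 1411.765ms @ 12/5 + 470.588ms (4/5)
6. 1882.353ms @ 16/5 + 470.588ms (4/5)
7. 2352.941ms @ 4 + 470.588ms (4/5)
8. 2823.529ms @ 24/5 + 470.588ms (4/5)
9. 3294.118ms @ 28/5 + 470.588ms (4/5)
10. 3764.706ms @ 32/5 + 941.176ms (8/5)
11. 4705.882ms @ 8 + 336.134ms (4/7)
12. 5042.017ms @ 60/7 + 336.134ms (4/7)
13. 5378.151ms @ 64/7 + 672.269ms (8/7)
14. 6050.42ms @ 72/7 + 336.134ms (4/7)
15. 6386.555ms @ 76/7 + 336.134ms (4/7)
16. 6722.689ms @ 80/7 + 336.134ms (4/7)

note 8 onset = 24/5b = 2823.529ms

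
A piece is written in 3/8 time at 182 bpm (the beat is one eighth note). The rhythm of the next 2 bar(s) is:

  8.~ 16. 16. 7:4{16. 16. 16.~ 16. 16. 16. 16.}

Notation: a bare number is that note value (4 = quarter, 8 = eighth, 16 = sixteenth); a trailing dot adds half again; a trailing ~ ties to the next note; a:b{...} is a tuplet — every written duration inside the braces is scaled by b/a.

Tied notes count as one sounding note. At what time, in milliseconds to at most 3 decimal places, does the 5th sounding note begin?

1. 0.0ms @ 0 + 741.758ms (9/4)
2. 741.758ms @ 9/4 + 247.253ms (3/4)
3. 989.011ms @ 3 + 141.287ms (3/7)
4. 1130.298ms @ 24/7 + 141.287ms (3/7)
5. 1271.586ms @ 27/7 + 282.575ms (6/7)
6. 1554.16ms @ 33/7 + 141.287ms (3/7)
7. 1695.447ms @ 36/7 + 141.287ms (3/7)
8. 1836.735ms @ 39/7 + 141.287ms (3/7)

note 5 onset = 27/7b = 1271.586ms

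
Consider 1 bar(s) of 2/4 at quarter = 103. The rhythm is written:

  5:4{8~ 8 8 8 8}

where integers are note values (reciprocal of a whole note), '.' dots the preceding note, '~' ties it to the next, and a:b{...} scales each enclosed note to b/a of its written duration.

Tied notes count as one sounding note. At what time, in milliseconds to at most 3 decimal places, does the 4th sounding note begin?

1. 0.0ms @ 0 + 466.019ms (4/5)
2. 466.019ms @ 4/5 + 233.01ms (2/5)
3. 699.029ms @ 6/5 + 233.01ms (2/5)
4. 932.039ms @ 8/5 + 233.01ms (2/5)

note 4 onset = 8/5b = 932.039ms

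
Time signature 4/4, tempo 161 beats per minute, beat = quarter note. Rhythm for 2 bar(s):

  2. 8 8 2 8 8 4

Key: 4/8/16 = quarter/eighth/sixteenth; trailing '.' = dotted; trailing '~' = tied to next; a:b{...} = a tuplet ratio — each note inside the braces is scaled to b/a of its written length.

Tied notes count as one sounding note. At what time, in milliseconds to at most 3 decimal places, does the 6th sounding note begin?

note 6 onset = 13/2b = 2422.36ms

1. 0.0ms @ 0 + 1118.012ms (3)
2. 1118.012ms @ 3 + 186.335ms (1/2)
3. 1304.348ms @ 7/2 + 186.335ms (1/2)
4. 1490.683ms @ 4 + 745.342ms (2)
5. 2236.025ms @ 6 + 186.335ms (1/2)
6. 2422.36ms @ 13/2 + 186.335ms (1/2)
7. 2608.696ms @ 7 + 372.671ms (1)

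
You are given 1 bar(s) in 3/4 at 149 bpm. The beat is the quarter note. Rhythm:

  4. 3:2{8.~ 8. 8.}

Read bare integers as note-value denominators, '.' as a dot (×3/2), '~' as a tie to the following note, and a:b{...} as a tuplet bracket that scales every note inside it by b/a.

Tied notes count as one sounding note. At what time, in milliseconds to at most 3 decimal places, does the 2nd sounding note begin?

note 2 onset = 3/2b = 604.027ms

1. 0.0ms @ 0 + 604.027ms (3/2)
2. 604.027ms @ 3/2 + 402.685ms (1)
3. 1006.711ms @ 5/2 + 201.342ms (1/2)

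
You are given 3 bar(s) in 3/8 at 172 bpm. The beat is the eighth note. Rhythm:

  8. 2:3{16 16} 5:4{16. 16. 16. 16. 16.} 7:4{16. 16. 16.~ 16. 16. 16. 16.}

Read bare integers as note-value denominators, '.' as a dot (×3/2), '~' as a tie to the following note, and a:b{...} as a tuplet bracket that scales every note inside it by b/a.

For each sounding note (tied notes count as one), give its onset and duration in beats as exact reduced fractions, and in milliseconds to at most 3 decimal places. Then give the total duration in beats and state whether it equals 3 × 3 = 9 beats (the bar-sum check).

1) 0.0ms=0b +523.256ms=3/2b
2) 523.256ms=3/2b +261.628ms=3/4b
3) 784.884ms=9/4b +261.628ms=3/4b
4) 1046.512ms=3b +209.302ms=3/5b
5) 1255.814ms=18/5b +209.302ms=3/5b
6) 1465.116ms=21/5b +209.302ms=3/5b
7) 1674.419ms=24/5b +209.302ms=3/5b
8) 1883.721ms=27/5b +209.302ms=3/5b
9) 2093.023ms=6b +149.502ms=3/7b
10) 2242.525ms=45/7b +149.502ms=3/7b
11) 2392.027ms=48/7b +299.003ms=6/7b
12) 2691.03ms=54/7b +149.502ms=3/7b
13) 2840.532ms=57/7b +149.502ms=3/7b
14) 2990.033ms=60/7b +149.502ms=3/7b
Σ=9b of 9 (172bpm 3/8) — PASS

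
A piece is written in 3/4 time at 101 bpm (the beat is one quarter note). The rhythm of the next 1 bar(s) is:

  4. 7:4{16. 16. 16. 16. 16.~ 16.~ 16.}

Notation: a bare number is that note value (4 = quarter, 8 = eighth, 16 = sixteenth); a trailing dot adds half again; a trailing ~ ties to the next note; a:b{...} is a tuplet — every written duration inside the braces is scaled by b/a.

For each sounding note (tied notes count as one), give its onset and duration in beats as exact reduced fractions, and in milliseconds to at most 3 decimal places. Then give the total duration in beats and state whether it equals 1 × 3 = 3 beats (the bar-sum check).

1) 0.0ms=0b +891.089ms=3/2b
2) 891.089ms=3/2b +127.298ms=3/14b
3) 1018.388ms=12/7b +127.298ms=3/14b
4) 1145.686ms=27/14b +127.298ms=3/14b
5) 1272.984ms=15/7b +127.298ms=3/14b
6) 1400.283ms=33/14b +381.895ms=9/14b
Σ=3b of 3 (101bpm 3/4) — PASS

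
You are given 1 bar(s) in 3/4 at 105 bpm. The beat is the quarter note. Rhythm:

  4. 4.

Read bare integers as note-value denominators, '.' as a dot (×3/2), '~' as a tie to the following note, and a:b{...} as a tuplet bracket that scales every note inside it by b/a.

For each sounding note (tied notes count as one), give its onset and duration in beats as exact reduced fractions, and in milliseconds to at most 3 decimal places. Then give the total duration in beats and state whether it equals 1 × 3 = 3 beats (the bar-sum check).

1) 0.0ms=0b +857.143ms=3/2b
2) 857.143ms=3/2b +857.143ms=3/2b
Σ=3b of 3 (105bpm 3/4) — PASS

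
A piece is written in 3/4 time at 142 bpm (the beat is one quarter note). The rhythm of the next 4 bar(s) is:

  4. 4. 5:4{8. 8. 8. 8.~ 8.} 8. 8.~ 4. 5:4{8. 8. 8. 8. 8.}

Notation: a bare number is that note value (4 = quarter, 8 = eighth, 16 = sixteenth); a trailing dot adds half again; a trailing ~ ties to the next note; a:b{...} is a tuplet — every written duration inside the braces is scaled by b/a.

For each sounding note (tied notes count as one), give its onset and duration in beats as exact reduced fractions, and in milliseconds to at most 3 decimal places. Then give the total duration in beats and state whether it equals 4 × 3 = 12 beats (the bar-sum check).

1) 0.0ms=0b +633.803ms=3/2b
2) 633.803ms=3/2b +633.803ms=3/2b
3) 1267.606ms=3b +253.521ms=3/5b
4) 1521.127ms=18/5b +253.521ms=3/5b
5) 1774.648ms=21/5b +253.521ms=3/5b
6) 2028.169ms=24/5b +507.042ms=6/5b
7) 2535.211ms=6b +316.901ms=3/4b
8) 2852.113ms=27/4b +950.704ms=9/4b
9) 3802.817ms=9b +253.521ms=3/5b
10) 4056.338ms=48/5b +253.521ms=3/5b
11) 4309.859ms=51/5b +253.521ms=3/5b
12) 4563.38ms=54/5b +253.521ms=3/5b
13) 4816.901ms=57/5b +253.521ms=3/5b
Σ=12b of 12 (142bpm 3/4) — PASS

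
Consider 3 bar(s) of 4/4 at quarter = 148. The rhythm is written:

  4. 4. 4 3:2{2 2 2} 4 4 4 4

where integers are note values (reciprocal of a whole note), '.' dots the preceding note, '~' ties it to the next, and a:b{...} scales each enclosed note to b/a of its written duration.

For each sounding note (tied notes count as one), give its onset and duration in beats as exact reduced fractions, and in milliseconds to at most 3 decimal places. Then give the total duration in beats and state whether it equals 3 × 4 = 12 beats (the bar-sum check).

1) 0.0ms=0b +608.108ms=3/2b
2) 608.108ms=3/2b +608.108ms=3/2b
3) 1216.216ms=3b +405.405ms=1b
4) 1621.622ms=4b +540.541ms=4/3b
5) 2162.162ms=16/3b +540.541ms=4/3b
6) 2702.703ms=20/3b +540.541ms=4/3b
7) 3243.243ms=8b +405.405ms=1b
8) 3648.649ms=9b +405.405ms=1b
9) 4054.054ms=10b +405.405ms=1b
10) 4459.459ms=11b +405.405ms=1b
Σ=12b of 12 (148bpm 4/4) — PASS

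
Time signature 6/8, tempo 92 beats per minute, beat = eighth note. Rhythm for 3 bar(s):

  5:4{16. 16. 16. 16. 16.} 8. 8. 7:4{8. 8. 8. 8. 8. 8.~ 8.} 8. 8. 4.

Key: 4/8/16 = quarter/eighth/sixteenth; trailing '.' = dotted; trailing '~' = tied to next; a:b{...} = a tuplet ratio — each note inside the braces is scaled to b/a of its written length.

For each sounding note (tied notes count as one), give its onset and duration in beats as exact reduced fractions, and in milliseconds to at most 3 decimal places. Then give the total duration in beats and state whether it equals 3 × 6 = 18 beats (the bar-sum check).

1) 0.0ms=0b +391.304ms=3/5b
2) 391.304ms=3/5b +391.304ms=3/5b
3) 782.609ms=6/5b +391.304ms=3/5b
4) 1173.913ms=9/5b +391.304ms=3/5b
5) 1565.217ms=12/5b +391.304ms=3/5b
6) 1956.522ms=3b +978.261ms=3/2b
7) 2934.783ms=9/2b +978.261ms=3/2b
8) 3913.043ms=6b +559.006ms=6/7b
9) 4472.05ms=48/7b +559.006ms=6/7b
10) 5031.056ms=54/7b +559.006ms=6/7b
11) 5590.062ms=60/7b +559.006ms=6/7b
12) 6149.068ms=66/7b +559.006ms=6/7b
13) 6708.075ms=72/7b +1118.012ms=12/7b
14) 7826.087ms=12b +978.261ms=3/2b
15) 8804.348ms=27/2b +978.261ms=3/2b
16) 9782.609ms=15b +1956.522ms=3b
Σ=18b of 18 (92bpm 6/8) — PASS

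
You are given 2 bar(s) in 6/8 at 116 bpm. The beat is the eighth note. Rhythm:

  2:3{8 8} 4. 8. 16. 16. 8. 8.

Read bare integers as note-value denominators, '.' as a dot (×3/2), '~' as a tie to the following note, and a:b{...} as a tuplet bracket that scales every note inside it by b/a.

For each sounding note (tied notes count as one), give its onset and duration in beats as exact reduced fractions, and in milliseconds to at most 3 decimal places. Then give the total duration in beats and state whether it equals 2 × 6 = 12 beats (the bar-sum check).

1) 0.0ms=0b +775.862ms=3/2b
2) 775.862ms=3/2b +775.862ms=3/2b
3) 1551.724ms=3b +1551.724ms=3b
4) 3103.448ms=6b +775.862ms=3/2b
5) 3879.31ms=15/2b +387.931ms=3/4b
6) 4267.241ms=33/4b +387.931ms=3/4b
7) 4655.172ms=9b +775.862ms=3/2b
8) 5431.034ms=21/2b +775.862ms=3/2b
Σ=12b of 12 (116bpm 6/8) — PASS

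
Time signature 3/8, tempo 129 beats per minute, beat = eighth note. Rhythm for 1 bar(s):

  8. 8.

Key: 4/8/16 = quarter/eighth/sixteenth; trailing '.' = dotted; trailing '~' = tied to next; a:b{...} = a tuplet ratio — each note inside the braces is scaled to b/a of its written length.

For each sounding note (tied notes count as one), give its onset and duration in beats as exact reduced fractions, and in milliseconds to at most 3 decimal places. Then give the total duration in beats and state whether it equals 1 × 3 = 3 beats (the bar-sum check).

1) 0.0ms=0b +697.674ms=3/2b
2) 697.674ms=3/2b +697.674ms=3/2b
Σ=3b of 3 (129bpm 3/8) — PASS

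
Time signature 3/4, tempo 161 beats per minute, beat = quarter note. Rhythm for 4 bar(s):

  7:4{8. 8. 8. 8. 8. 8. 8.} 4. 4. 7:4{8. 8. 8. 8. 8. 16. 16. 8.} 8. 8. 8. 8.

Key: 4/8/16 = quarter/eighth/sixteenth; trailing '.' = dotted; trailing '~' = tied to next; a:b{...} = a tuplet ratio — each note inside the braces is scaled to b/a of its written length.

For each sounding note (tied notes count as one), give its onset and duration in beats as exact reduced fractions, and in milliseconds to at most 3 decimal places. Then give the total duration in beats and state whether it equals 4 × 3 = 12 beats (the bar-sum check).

1) 0.0ms=0b +159.716ms=3/7b
2) 159.716ms=3/7b +159.716ms=3/7b
3) 319.432ms=6/7b +159.716ms=3/7b
4) 479.148ms=9/7b +159.716ms=3/7b
5) 638.864ms=12/7b +159.716ms=3/7b
6) 798.58ms=15/7b +159.716ms=3/7b
7) 958.296ms=18/7b +159.716ms=3/7b
8) 1118.012ms=3b +559.006ms=3/2b
9) 1677.019ms=9/2b +559.006ms=3/2b
10) 2236.025ms=6b +159.716ms=3/7b
11) 2395.741ms=45/7b +159.716ms=3/7b
12) 2555.457ms=48/7b +159.716ms=3/7b
13) 2715.173ms=51/7b +159.716ms=3/7b
14) 2874.889ms=54/7b +159.716ms=3/7b
15) 3034.605ms=57/7b +79.858ms=3/14b
16) 3114.463ms=117/14b +79.858ms=3/14b
17) 3194.321ms=60/7b +159.716ms=3/7b
18) 3354.037ms=9b +279.503ms=3/4b
19) 3633.54ms=39/4b +279.503ms=3/4b
20) 3913.043ms=21/2b +279.503ms=3/4b
21) 4192.547ms=45/4b +279.503ms=3/4b
Σ=12b of 12 (161bpm 3/4) — PASS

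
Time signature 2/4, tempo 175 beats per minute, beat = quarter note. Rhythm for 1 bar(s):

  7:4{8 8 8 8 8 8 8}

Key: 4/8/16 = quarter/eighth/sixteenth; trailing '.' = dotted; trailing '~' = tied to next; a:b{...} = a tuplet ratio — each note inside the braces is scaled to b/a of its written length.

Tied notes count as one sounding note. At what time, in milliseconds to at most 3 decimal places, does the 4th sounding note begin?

1. 0.0ms @ 0 + 97.959ms (2/7)
2. 97.959ms @ 2/7 + 97.959ms (2/7)
3. 195.918ms @ 4/7 + 97.959ms (2/7)
4. 293.878ms @ 6/7 + 97.959ms (2/7)
5. 391.837ms @ 8/7 + 97.959ms (2/7)
6. 489.796ms @ 10/7 + 97.959ms (2/7)
7. 587.755ms @ 12/7 + 97.959ms (2/7)

note 4 onset = 6/7b = 293.878ms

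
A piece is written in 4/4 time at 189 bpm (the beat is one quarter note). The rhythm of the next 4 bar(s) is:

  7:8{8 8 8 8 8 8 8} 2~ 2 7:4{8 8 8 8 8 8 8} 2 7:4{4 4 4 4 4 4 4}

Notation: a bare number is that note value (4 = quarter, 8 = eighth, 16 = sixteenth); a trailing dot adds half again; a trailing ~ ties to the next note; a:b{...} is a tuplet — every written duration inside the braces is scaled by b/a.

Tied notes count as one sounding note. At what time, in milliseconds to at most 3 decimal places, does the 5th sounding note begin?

note 5 onset = 16/7b = 725.624ms

1. 0.0ms @ 0 + 181.406ms (4/7)
2. 181.406ms @ 4/7 + 181.406ms (4/7)
3. 362.812ms @ 8/7 + 181.406ms (4/7)
4. 544.218ms @ 12/7 + 181.406ms (4/7)
5. 725.624ms @ 16/7 + 181.406ms (4/7)
6. 907.029ms @ 20/7 + 181.406ms (4/7)
7. 1088.435ms @ 24/7 + 181.406ms (4/7)
8. 1269.841ms @ 4 + 1269.841ms (4)
9. 2539.683ms @ 8 + 90.703ms (2/7)
10. 2630.385ms @ 58/7 + 90.703ms (2/7)
11. 2721.088ms @ 60/7 + 90.703ms (2/7)
12. 2811.791ms @ 62/7 + 90.703ms (2/7)
13. 2902.494ms @ 64/7 + 90.703ms (2/7)
14. 2993.197ms @ 66/7 + 90.703ms (2/7)
15. 3083.9ms @ 68/7 + 90.703ms (2/7)
16. 3174.603ms @ 10 + 634.921ms (2)
17. 3809.524ms @ 12 + 181.406ms (4/7)
18. 3990.93ms @ 88/7 + 181.406ms (4/7)
19. 4172.336ms @ 92/7 + 181.406ms (4/7)
20. 4353.741ms @ 96/7 + 181.406ms (4/7)
21. 4535.147ms @ 100/7 + 181.406ms (4/7)
22. 4716.553ms @ 104/7 + 181.406ms (4/7)
23. 4897.959ms @ 108/7 + 181.406ms (4/7)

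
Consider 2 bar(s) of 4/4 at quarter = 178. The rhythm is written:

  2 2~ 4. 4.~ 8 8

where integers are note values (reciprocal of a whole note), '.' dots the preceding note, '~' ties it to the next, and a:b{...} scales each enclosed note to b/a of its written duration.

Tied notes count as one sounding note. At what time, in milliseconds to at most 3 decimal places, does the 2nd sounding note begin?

note 2 onset = 2b = 674.157ms

1. 0.0ms @ 0 + 674.157ms (2)
2. 674.157ms @ 2 + 1179.775ms (7/2)
3. 1853.933ms @ 11/2 + 674.157ms (2)
4. 2528.09ms @ 15/2 + 168.539ms (1/2)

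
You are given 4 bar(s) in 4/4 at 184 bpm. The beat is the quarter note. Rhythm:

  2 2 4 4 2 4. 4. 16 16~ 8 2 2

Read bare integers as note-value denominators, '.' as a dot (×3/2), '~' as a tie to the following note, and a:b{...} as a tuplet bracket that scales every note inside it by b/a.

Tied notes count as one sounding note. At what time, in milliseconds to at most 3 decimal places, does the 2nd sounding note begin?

1. 0.0ms @ 0 + 652.174ms (2)
2. 652.174ms @ 2 + 652.174ms (2)
3. 1304.348ms @ 4 + 326.087ms (1)
4. 1630.435ms @ 5 + 326.087ms (1)
5. 1956.522ms @ 6 + 652.174ms (2)
6. 2608.696ms @ 8 + 489.13ms (3/2)
7. 3097.826ms @ 19/2 + 489.13ms (3/2)
8. 3586.957ms @ 11 + 81.522ms (1/4)
9. 3668.478ms @ 45/4 + 244.565ms (3/4)
10. 3913.043ms @ 12 + 652.174ms (2)
11. 4565.217ms @ 14 + 652.174ms (2)

note 2 onset = 2b = 652.174ms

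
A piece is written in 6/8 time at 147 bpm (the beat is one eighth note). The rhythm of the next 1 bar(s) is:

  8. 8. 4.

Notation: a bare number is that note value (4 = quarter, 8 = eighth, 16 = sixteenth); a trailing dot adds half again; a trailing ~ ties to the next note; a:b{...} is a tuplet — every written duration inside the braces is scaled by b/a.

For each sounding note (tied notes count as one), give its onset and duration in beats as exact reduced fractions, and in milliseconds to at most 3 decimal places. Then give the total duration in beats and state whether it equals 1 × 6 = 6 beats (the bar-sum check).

1) 0.0ms=0b +612.245ms=3/2b
2) 612.245ms=3/2b +612.245ms=3/2b
3) 1224.49ms=3b +1224.49ms=3b
Σ=6b of 6 (147bpm 6/8) — PASS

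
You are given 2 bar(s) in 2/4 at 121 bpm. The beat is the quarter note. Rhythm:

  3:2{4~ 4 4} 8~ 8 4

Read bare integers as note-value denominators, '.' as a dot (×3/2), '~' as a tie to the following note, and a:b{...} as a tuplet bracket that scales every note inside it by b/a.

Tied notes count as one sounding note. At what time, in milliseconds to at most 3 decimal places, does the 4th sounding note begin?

note 4 onset = 3b = 1487.603ms

1. 0.0ms @ 0 + 661.157ms (4/3)
2. 661.157ms @ 4/3 + 330.579ms (2/3)
3. 991.736ms @ 2 + 495.868ms (1)
4. 1487.603ms @ 3 + 495.868ms (1)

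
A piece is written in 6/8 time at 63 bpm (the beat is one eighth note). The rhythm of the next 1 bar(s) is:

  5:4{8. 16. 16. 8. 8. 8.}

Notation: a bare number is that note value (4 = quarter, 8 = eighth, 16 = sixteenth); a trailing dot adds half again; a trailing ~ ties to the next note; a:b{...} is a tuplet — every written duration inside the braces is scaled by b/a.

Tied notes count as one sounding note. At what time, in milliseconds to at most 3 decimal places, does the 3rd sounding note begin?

1. 0.0ms @ 0 + 1142.857ms (6/5)
2. 1142.857ms @ 6/5 + 571.429ms (3/5)
3. 1714.286ms @ 9/5 + 571.429ms (3/5)
4. 2285.714ms @ 12/5 + 1142.857ms (6/5)
5. 3428.571ms @ 18/5 + 1142.857ms (6/5)
6. 4571.429ms @ 24/5 + 1142.857ms (6/5)

note 3 onset = 9/5b = 1714.286ms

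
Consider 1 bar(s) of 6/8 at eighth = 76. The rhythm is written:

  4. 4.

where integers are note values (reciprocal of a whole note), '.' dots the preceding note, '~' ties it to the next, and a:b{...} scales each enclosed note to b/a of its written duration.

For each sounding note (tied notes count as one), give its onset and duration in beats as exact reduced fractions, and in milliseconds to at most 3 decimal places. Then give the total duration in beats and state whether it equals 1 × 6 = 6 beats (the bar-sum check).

1) 0.0ms=0b +2368.421ms=3b
2) 2368.421ms=3b +2368.421ms=3b
Σ=6b of 6 (76bpm 6/8) — PASS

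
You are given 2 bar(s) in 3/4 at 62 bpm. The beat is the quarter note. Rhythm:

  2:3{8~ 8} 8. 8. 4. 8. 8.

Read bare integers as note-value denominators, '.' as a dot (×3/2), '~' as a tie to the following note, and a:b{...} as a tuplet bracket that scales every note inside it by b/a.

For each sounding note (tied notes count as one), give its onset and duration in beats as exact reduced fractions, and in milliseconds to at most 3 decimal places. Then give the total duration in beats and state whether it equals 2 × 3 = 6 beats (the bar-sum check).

1) 0.0ms=0b +1451.613ms=3/2b
2) 1451.613ms=3/2b +725.806ms=3/4b
3) 2177.419ms=9/4b +725.806ms=3/4b
4) 2903.226ms=3b +1451.613ms=3/2b
5) 4354.839ms=9/2b +725.806ms=3/4b
6) 5080.645ms=21/4b +725.806ms=3/4b
Σ=6b of 6 (62bpm 3/4) — PASS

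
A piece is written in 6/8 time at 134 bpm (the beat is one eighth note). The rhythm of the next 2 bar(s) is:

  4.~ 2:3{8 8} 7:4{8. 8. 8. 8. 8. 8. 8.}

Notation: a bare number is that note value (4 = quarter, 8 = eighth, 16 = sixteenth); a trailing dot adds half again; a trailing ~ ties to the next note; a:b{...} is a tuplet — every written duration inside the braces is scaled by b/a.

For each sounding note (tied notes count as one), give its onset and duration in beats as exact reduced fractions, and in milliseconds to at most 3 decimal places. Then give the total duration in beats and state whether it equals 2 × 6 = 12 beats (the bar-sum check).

1) 0.0ms=0b +2014.925ms=9/2b
2) 2014.925ms=9/2b +671.642ms=3/2b
3) 2686.567ms=6b +383.795ms=6/7b
4) 3070.362ms=48/7b +383.795ms=6/7b
5) 3454.158ms=54/7b +383.795ms=6/7b
6) 3837.953ms=60/7b +383.795ms=6/7b
7) 4221.748ms=66/7b +383.795ms=6/7b
8) 4605.544ms=72/7b +383.795ms=6/7b
9) 4989.339ms=78/7b +383.795ms=6/7b
Σ=12b of 12 (134bpm 6/8) — PASS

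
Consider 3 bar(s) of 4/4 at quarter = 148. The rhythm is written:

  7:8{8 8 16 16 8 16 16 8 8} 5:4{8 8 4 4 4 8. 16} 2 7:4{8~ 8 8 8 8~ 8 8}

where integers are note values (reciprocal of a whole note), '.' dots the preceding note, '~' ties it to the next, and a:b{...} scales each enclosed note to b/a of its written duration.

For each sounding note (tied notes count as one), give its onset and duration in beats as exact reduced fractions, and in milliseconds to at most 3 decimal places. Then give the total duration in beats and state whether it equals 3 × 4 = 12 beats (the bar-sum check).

1) 0.0ms=0b +231.66ms=4/7b
2) 231.66ms=4/7b +231.66ms=4/7b
3) 463.32ms=8/7b +115.83ms=2/7b
4) 579.151ms=10/7b +115.83ms=2/7b
5) 694.981ms=12/7b +231.66ms=4/7b
6) 926.641ms=16/7b +115.83ms=2/7b
7) 1042.471ms=18/7b +115.83ms=2/7b
8) 1158.301ms=20/7b +231.66ms=4/7b
9) 1389.961ms=24/7b +231.66ms=4/7b
10) 1621.622ms=4b +162.162ms=2/5b
11) 1783.784ms=22/5b +162.162ms=2/5b
12) 1945.946ms=24/5b +324.324ms=4/5b
13) 2270.27ms=28/5b +324.324ms=4/5b
14) 2594.595ms=32/5b +324.324ms=4/5b
15) 2918.919ms=36/5b +243.243ms=3/5b
16) 3162.162ms=39/5b +81.081ms=1/5b
17) 3243.243ms=8b +810.811ms=2b
18) 4054.054ms=10b +231.66ms=4/7b
19) 4285.714ms=74/7b +115.83ms=2/7b
20) 4401.544ms=76/7b +115.83ms=2/7b
21) 4517.375ms=78/7b +231.66ms=4/7b
22) 4749.035ms=82/7b +115.83ms=2/7b
Σ=12b of 12 (148bpm 4/4) — PASS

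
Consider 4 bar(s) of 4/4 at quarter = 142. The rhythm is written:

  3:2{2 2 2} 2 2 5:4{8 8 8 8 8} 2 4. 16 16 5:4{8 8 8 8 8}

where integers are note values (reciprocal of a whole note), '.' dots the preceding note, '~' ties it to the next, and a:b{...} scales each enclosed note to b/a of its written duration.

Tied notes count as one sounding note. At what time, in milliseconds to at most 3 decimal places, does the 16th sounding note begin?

note 16 onset = 72/5b = 6084.507ms

1. 0.0ms @ 0 + 563.38ms (4/3)
2. 563.38ms @ 4/3 + 563.38ms (4/3)
3. 1126.761ms @ 8/3 + 563.38ms (4/3)
4. 1690.141ms @ 4 + 845.07ms (2)
5. 2535.211ms @ 6 + 845.07ms (2)
6. 3380.282ms @ 8 + 169.014ms (2/5)
7. 3549.296ms @ 42/5 + 169.014ms (2/5)
8. 3718.31ms @ 44/5 + 169.014ms (2/5)
9. 3887.324ms @ 46/5 + 169.014ms (2/5)
10. 4056.338ms @ 48/5 + 169.014ms (2/5)
11. 4225.352ms @ 10 + 845.07ms (2)
12. 5070.423ms @ 12 + 633.803ms (3/2)
13. 5704.225ms @ 27/2 + 105.634ms (1/4)
14. 5809.859ms @ 55/4 + 105.634ms (1/4)
15. 5915.493ms @ 14 + 169.014ms (2/5)
16. 6084.507ms @ 72/5 + 169.014ms (2/5)
17. 6253.521ms @ 74/5 + 169.014ms (2/5)
18. 6422.535ms @ 76/5 + 169.014ms (2/5)
19. 6591.549ms @ 78/5 + 169.014ms (2/5)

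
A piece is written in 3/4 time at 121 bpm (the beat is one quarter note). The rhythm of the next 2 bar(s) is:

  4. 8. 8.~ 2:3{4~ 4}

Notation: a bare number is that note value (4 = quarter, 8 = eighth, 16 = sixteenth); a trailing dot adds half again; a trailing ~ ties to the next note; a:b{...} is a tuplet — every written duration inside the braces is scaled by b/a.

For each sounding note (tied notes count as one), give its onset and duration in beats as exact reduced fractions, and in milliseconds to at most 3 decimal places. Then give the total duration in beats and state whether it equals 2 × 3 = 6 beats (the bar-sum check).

1) 0.0ms=0b +743.802ms=3/2b
2) 743.802ms=3/2b +371.901ms=3/4b
3) 1115.702ms=9/4b +1859.504ms=15/4b
Σ=6b of 6 (121bpm 3/4) — PASS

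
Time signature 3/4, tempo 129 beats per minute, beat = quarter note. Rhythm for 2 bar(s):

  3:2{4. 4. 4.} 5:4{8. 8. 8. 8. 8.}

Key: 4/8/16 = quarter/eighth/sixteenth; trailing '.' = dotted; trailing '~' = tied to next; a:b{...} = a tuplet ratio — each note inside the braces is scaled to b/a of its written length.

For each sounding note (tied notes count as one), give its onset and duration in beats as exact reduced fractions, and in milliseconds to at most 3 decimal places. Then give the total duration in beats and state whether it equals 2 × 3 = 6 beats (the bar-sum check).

1) 0.0ms=0b +465.116ms=1b
2) 465.116ms=1b +465.116ms=1b
3) 930.233ms=2b +465.116ms=1b
4) 1395.349ms=3b +279.07ms=3/5b
5) 1674.419ms=18/5b +279.07ms=3/5b
6) 1953.488ms=21/5b +279.07ms=3/5b
7) 2232.558ms=24/5b +279.07ms=3/5b
8) 2511.628ms=27/5b +279.07ms=3/5b
Σ=6b of 6 (129bpm 3/4) — PASS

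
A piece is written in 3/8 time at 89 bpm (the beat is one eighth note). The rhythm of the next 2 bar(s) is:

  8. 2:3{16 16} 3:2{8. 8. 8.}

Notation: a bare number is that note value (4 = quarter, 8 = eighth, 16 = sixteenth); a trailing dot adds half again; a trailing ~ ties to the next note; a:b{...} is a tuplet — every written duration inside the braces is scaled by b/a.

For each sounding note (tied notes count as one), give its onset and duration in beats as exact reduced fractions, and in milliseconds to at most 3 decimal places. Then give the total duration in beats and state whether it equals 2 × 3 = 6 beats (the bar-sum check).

1) 0.0ms=0b +1011.236ms=3/2b
2) 1011.236ms=3/2b +505.618ms=3/4b
3) 1516.854ms=9/4b +505.618ms=3/4b
4) 2022.472ms=3b +674.157ms=1b
5) 2696.629ms=4b +674.157ms=1b
6) 3370.787ms=5b +674.157ms=1b
Σ=6b of 6 (89bpm 3/8) — PASS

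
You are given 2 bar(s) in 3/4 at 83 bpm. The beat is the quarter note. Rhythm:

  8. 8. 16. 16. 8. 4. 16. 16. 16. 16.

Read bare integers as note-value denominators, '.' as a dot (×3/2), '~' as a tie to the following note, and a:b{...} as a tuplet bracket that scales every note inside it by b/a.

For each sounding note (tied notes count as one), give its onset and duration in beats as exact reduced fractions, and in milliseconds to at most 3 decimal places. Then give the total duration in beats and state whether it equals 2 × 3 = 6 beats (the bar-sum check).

1) 0.0ms=0b +542.169ms=3/4b
2) 542.169ms=3/4b +542.169ms=3/4b
3) 1084.337ms=3/2b +271.084ms=3/8b
4) 1355.422ms=15/8b +271.084ms=3/8b
5) 1626.506ms=9/4b +542.169ms=3/4b
6) 2168.675ms=3b +1084.337ms=3/2b
7) 3253.012ms=9/2b +271.084ms=3/8b
8) 3524.096ms=39/8b +271.084ms=3/8b
9) 3795.181ms=21/4b +271.084ms=3/8b
10) 4066.265ms=45/8b +271.084ms=3/8b
Σ=6b of 6 (83bpm 3/4) — PASS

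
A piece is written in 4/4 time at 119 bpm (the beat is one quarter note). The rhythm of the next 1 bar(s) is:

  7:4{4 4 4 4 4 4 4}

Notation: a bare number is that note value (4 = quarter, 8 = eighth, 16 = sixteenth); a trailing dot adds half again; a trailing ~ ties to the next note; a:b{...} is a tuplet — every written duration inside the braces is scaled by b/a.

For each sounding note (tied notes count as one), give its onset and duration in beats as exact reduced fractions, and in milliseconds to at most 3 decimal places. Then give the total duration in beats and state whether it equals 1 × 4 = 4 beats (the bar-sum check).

1) 0.0ms=0b +288.115ms=4/7b
2) 288.115ms=4/7b +288.115ms=4/7b
3) 576.23ms=8/7b +288.115ms=4/7b
4) 864.346ms=12/7b +288.115ms=4/7b
5) 1152.461ms=16/7b +288.115ms=4/7b
6) 1440.576ms=20/7b +288.115ms=4/7b
7) 1728.691ms=24/7b +288.115ms=4/7b
Σ=4b of 4 (119bpm 4/4) — PASS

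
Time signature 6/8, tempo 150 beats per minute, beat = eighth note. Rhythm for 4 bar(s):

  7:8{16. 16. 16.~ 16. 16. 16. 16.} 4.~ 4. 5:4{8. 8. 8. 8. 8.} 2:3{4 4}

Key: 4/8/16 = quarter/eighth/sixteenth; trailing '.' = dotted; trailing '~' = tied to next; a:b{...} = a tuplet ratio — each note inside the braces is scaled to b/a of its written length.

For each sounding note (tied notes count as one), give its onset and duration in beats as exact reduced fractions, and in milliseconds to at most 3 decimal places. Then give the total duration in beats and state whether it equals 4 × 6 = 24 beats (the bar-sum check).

1) 0.0ms=0b +342.857ms=6/7b
2) 342.857ms=6/7b +342.857ms=6/7b
3) 685.714ms=12/7b +685.714ms=12/7b
4) 1371.429ms=24/7b +342.857ms=6/7b
5) 1714.286ms=30/7b +342.857ms=6/7b
6) 2057.143ms=36/7b +342.857ms=6/7b
7) 2400.0ms=6b +2400.0ms=6b
8) 4800.0ms=12b +480.0ms=6/5b
9) 5280.0ms=66/5b +480.0ms=6/5b
10) 5760.0ms=72/5b +480.0ms=6/5b
11) 6240.0ms=78/5b +480.0ms=6/5b
12) 6720.0ms=84/5b +480.0ms=6/5b
13) 7200.0ms=18b +1200.0ms=3b
14) 8400.0ms=21b +1200.0ms=3b
Σ=24b of 24 (150bpm 6/8) — PASS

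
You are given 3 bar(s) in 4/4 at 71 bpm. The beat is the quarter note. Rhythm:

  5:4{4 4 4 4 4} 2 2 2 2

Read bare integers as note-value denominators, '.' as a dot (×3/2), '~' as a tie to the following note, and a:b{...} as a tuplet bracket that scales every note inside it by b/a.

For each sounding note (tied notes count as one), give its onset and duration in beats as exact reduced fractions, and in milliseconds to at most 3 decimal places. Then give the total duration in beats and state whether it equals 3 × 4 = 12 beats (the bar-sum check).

1) 0.0ms=0b +676.056ms=4/5b
2) 676.056ms=4/5b +676.056ms=4/5b
3) 1352.113ms=8/5b +676.056ms=4/5b
4) 2028.169ms=12/5b +676.056ms=4/5b
5) 2704.225ms=16/5b +676.056ms=4/5b
6) 3380.282ms=4b +1690.141ms=2b
7) 5070.423ms=6b +1690.141ms=2b
8) 6760.563ms=8b +1690.141ms=2b
9) 8450.704ms=10b +1690.141ms=2b
Σ=12b of 12 (71bpm 4/4) — PASS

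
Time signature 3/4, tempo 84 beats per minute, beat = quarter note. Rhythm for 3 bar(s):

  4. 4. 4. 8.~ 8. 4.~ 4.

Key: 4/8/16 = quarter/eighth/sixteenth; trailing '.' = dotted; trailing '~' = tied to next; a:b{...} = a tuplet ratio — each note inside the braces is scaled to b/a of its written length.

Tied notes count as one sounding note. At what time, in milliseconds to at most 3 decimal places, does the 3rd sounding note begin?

1. 0.0ms @ 0 + 1071.429ms (3/2)
2. 1071.429ms @ 3/2 + 1071.429ms (3/2)
3. 2142.857ms @ 3 + 1071.429ms (3/2)
4. 3214.286ms @ 9/2 + 1071.429ms (3/2)
5. 4285.714ms @ 6 + 2142.857ms (3)

note 3 onset = 3b = 2142.857ms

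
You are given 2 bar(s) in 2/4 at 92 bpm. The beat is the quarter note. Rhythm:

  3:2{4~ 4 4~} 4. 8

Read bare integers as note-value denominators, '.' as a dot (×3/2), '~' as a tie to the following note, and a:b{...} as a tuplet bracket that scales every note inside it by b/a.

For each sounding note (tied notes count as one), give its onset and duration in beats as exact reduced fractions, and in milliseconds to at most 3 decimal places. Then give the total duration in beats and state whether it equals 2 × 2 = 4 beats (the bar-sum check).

1) 0.0ms=0b +869.565ms=4/3b
2) 869.565ms=4/3b +1413.043ms=13/6b
3) 2282.609ms=7/2b +326.087ms=1/2b
Σ=4b of 4 (92bpm 2/4) — PASS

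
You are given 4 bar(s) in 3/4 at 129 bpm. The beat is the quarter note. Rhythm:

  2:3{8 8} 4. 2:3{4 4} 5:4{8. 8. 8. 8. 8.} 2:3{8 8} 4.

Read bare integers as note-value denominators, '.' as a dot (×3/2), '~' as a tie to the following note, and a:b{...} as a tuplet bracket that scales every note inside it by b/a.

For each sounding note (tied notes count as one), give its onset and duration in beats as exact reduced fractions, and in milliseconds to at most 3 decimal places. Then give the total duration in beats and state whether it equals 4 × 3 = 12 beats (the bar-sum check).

1) 0.0ms=0b +348.837ms=3/4b
2) 348.837ms=3/4b +348.837ms=3/4b
3) 697.674ms=3/2b +697.674ms=3/2b
4) 1395.349ms=3b +697.674ms=3/2b
5) 2093.023ms=9/2b +697.674ms=3/2b
6) 2790.698ms=6b +279.07ms=3/5b
7) 3069.767ms=33/5b +279.07ms=3/5b
8) 3348.837ms=36/5b +279.07ms=3/5b
9) 3627.907ms=39/5b +279.07ms=3/5b
10) 3906.977ms=42/5b +279.07ms=3/5b
11) 4186.047ms=9b +348.837ms=3/4b
12) 4534.884ms=39/4b +348.837ms=3/4b
13) 4883.721ms=21/2b +697.674ms=3/2b
Σ=12b of 12 (129bpm 3/4) — PASS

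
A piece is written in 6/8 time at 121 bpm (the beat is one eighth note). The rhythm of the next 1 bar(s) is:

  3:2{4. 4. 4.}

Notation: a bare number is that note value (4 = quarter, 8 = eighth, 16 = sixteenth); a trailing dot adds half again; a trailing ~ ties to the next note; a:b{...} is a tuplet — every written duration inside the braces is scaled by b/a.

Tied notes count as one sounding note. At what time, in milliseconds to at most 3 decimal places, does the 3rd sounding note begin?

note 3 onset = 4b = 1983.471ms

1. 0.0ms @ 0 + 991.736ms (2)
2. 991.736ms @ 2 + 991.736ms (2)
3. 1983.471ms @ 4 + 991.736ms (2)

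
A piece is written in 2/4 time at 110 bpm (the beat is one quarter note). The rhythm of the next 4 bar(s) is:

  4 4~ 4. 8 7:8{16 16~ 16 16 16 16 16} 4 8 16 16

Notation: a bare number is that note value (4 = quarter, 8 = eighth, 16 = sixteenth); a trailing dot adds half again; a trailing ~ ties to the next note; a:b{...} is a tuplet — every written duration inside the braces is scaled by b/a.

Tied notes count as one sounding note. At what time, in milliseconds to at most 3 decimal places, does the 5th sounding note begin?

1. 0.0ms @ 0 + 545.455ms (1)
2. 545.455ms @ 1 + 1363.636ms (5/2)
3. 1909.091ms @ 7/2 + 272.727ms (1/2)
4. 2181.818ms @ 4 + 155.844ms (2/7)
5. 2337.662ms @ 30/7 + 311.688ms (4/7)
6. 2649.351ms @ 34/7 + 155.844ms (2/7)
7. 2805.195ms @ 36/7 + 155.844ms (2/7)
8. 2961.039ms @ 38/7 + 155.844ms (2/7)
9. 3116.883ms @ 40/7 + 155.844ms (2/7)
10. 3272.727ms @ 6 + 545.455ms (1)
11. 3818.182ms @ 7 + 272.727ms (1/2)
12. 4090.909ms @ 15/2 + 136.364ms (1/4)
13. 4227.273ms @ 31/4 + 136.364ms (1/4)

note 5 onset = 30/7b = 2337.662ms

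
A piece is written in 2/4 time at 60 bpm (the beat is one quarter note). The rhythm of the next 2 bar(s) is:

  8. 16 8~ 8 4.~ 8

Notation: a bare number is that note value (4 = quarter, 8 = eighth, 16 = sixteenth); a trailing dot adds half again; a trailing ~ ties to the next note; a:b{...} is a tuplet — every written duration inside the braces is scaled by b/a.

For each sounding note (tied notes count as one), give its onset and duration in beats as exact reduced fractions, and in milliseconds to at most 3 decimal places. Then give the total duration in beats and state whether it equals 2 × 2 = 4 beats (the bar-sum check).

1) 0.0ms=0b +750.0ms=3/4b
2) 750.0ms=3/4b +250.0ms=1/4b
3) 1000.0ms=1b +1000.0ms=1b
4) 2000.0ms=2b +2000.0ms=2b
Σ=4b of 4 (60bpm 2/4) — PASS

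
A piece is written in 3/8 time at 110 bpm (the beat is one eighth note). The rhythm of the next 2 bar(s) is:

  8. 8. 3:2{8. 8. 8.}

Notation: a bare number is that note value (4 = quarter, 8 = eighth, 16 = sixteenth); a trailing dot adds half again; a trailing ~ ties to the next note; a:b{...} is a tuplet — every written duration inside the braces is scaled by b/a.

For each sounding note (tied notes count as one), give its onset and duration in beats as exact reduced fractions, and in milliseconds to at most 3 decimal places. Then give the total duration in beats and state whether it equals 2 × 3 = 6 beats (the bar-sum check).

1) 0.0ms=0b +818.182ms=3/2b
2) 818.182ms=3/2b +818.182ms=3/2b
3) 1636.364ms=3b +545.455ms=1b
4) 2181.818ms=4b +545.455ms=1b
5) 2727.273ms=5b +545.455ms=1b
Σ=6b of 6 (110bpm 3/8) — PASS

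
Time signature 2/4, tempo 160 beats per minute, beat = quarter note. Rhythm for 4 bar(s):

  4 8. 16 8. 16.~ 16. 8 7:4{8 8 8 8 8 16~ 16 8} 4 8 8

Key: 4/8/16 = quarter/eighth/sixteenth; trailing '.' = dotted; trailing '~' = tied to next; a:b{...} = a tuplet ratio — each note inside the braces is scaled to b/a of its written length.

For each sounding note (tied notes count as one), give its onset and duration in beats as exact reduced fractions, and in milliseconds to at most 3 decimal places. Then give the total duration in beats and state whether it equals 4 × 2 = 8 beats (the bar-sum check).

1) 0.0ms=0b +375.0ms=1b
2) 375.0ms=1b +281.25ms=3/4b
3) 656.25ms=7/4b +93.75ms=1/4b
4) 750.0ms=2b +281.25ms=3/4b
5) 1031.25ms=11/4b +281.25ms=3/4b
6) 1312.5ms=7/2b +187.5ms=1/2b
7) 1500.0ms=4b +107.143ms=2/7b
8) 1607.143ms=30/7b +107.143ms=2/7b
9) 1714.286ms=32/7b +107.143ms=2/7b
10) 1821.429ms=34/7b +107.143ms=2/7b
11) 1928.571ms=36/7b +107.143ms=2/7b
12) 2035.714ms=38/7b +107.143ms=2/7b
13) 2142.857ms=40/7b +107.143ms=2/7b
14) 2250.0ms=6b +375.0ms=1b
15) 2625.0ms=7b +187.5ms=1/2b
16) 2812.5ms=15/2b +187.5ms=1/2b
Σ=8b of 8 (160bpm 2/4) — PASS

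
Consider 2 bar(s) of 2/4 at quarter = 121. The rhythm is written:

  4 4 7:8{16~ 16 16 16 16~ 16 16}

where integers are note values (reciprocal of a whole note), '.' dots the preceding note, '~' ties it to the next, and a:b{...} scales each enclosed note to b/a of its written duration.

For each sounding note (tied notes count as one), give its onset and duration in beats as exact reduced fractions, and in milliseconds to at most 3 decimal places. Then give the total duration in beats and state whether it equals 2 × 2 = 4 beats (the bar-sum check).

1) 0.0ms=0b +495.868ms=1b
2) 495.868ms=1b +495.868ms=1b
3) 991.736ms=2b +283.353ms=4/7b
4) 1275.089ms=18/7b +141.677ms=2/7b
5) 1416.765ms=20/7b +141.677ms=2/7b
6) 1558.442ms=22/7b +283.353ms=4/7b
7) 1841.795ms=26/7b +141.677ms=2/7b
Σ=4b of 4 (121bpm 2/4) — PASS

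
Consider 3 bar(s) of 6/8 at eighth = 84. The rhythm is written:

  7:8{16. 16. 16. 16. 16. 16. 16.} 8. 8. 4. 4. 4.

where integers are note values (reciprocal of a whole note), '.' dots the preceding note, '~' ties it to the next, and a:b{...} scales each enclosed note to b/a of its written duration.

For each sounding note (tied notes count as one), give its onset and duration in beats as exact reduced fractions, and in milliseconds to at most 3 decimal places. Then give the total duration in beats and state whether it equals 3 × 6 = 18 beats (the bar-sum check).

1) 0.0ms=0b +612.245ms=6/7b
2) 612.245ms=6/7b +612.245ms=6/7b
3) 1224.49ms=12/7b +612.245ms=6/7b
4) 1836.735ms=18/7b +612.245ms=6/7b
5) 2448.98ms=24/7b +612.245ms=6/7b
6) 3061.224ms=30/7b +612.245ms=6/7b
7) 3673.469ms=36/7b +612.245ms=6/7b
8) 4285.714ms=6b +1071.429ms=3/2b
9) 5357.143ms=15/2b +1071.429ms=3/2b
10) 6428.571ms=9b +2142.857ms=3b
11) 8571.429ms=12b +2142.857ms=3b
12) 10714.286ms=15b +2142.857ms=3b
Σ=18b of 18 (84bpm 6/8) — PASS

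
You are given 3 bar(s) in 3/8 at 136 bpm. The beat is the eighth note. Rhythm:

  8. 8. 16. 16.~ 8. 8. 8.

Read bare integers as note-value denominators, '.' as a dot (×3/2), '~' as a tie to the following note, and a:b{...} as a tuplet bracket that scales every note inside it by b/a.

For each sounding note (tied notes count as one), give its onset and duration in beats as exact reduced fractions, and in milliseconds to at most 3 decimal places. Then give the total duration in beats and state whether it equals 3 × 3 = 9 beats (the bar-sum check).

1) 0.0ms=0b +661.765ms=3/2b
2) 661.765ms=3/2b +661.765ms=3/2b
3) 1323.529ms=3b +330.882ms=3/4b
4) 1654.412ms=15/4b +992.647ms=9/4b
5) 2647.059ms=6b +661.765ms=3/2b
6) 3308.824ms=15/2b +661.765ms=3/2b
Σ=9b of 9 (136bpm 3/8) — PASS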